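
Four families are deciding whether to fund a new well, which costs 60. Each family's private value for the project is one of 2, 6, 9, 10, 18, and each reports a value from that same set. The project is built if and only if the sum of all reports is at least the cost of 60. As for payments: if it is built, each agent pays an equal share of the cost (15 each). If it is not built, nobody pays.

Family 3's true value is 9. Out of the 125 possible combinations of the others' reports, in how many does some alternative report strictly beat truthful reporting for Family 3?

Others report (18, 18, 18): truth gives -6; report 2 gives 0 > -6. Violating.
Others report (2, 2, 2): truth gives 0; no alternative beats it.
Others report (2, 2, 6): truth gives 0; no alternative beats it.
(Checking all 125 profiles: 1 has a profitable deviation, 124 do not.)

1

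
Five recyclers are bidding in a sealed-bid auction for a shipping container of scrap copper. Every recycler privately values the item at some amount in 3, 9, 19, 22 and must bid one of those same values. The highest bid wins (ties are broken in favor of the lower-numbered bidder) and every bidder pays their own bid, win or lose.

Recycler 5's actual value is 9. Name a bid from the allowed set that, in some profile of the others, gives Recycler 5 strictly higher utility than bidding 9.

Suppose Recycler 1 bids 3, Recycler 2 bids 3, Recycler 3 bids 3 and Recycler 4 bids 9.
Bid 9: loses but pays 9, utility -9.
Bid 3: loses but pays 3, utility -3.
So bidding 3 beats truth here (-3 > -9).

3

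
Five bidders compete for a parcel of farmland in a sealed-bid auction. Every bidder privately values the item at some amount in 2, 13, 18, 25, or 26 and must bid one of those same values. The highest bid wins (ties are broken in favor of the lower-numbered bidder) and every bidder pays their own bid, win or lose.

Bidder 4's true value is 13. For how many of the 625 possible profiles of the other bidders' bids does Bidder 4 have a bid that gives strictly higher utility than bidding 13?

Others bid (2, 2, 2, 18): truth gives -13; bid 2 gives -2 > -13. Violating.
Others bid (2, 2, 2, 25): truth gives -13; bid 2 gives -2 > -13. Violating.
Others bid (2, 2, 2, 26): truth gives -13; bid 2 gives -2 > -13. Violating.
Others bid (2, 2, 13, 2): truth gives -13; bid 2 gives -2 > -13. Violating.
Others bid (2, 2, 2, 2): truth gives 0; no alternative beats it.
Others bid (2, 2, 2, 13): truth gives 0; no alternative beats it.
(Checking all 625 profiles: 623 have a profitable deviation, 2 do not.)

623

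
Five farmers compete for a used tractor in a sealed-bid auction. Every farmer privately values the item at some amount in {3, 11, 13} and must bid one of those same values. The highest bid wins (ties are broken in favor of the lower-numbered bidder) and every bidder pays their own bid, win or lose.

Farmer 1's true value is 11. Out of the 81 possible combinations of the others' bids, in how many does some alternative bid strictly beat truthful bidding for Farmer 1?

66

Others bid (3, 3, 3, 3): truth gives 0; bid 3 gives 8 > 0. Violating.
Others bid (3, 3, 3, 13): truth gives -11; bid 13 gives -2 > -11. Violating.
Others bid (3, 3, 11, 13): truth gives -11; bid 13 gives -2 > -11. Violating.
Others bid (3, 3, 13, 3): truth gives -11; bid 13 gives -2 > -11. Violating.
Others bid (3, 3, 3, 11): truth gives 0; no alternative beats it.
Others bid (3, 3, 11, 3): truth gives 0; no alternative beats it.
(Checking all 81 profiles: 66 have a profitable deviation, 15 do not.)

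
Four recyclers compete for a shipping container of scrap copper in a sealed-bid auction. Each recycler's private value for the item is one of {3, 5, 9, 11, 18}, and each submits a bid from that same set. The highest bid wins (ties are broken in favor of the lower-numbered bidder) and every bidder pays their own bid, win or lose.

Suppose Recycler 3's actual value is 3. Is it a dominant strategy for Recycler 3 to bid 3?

No

Consider the case where Recycler 1 bids 3, Recycler 2 bids 3 and Recycler 4 bids 3.
Truthful bid 3: loses but pays 3, utility -3.
Bid 5 instead: wins, pays 5, utility 3 - 5 = -2.
Since -2 > -3, bidding 5 is strictly better here, so truthful bidding is not dominant.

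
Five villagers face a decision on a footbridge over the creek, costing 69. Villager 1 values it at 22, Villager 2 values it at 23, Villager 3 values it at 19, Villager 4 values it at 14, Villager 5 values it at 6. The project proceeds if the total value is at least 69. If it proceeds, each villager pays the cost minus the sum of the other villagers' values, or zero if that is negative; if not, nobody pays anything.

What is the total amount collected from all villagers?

19

Total value 84 ≥ cost 69, so it is built.
Villager 1: others sum to 62; max(0, 69 - 62) = 7.
Villager 2: others sum to 61; max(0, 69 - 61) = 8.
Villager 3: others sum to 65; max(0, 69 - 65) = 4.
Villager 4: others sum to 70; max(0, 69 - 70) = 0.
Villager 5: others sum to 78; max(0, 69 - 78) = 0.
Total collected = 7 + 8 + 4 + 0 + 0 = 19.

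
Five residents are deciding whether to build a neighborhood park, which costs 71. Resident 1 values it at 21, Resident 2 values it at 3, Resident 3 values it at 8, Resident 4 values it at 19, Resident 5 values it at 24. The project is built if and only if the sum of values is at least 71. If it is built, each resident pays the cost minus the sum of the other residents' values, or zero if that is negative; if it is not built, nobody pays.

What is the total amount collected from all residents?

56

Total value 75 ≥ cost 71, so it is built.
Resident 1: others sum to 54; max(0, 71 - 54) = 17.
Resident 2: others sum to 72; max(0, 71 - 72) = 0.
Resident 3: others sum to 67; max(0, 71 - 67) = 4.
Resident 4: others sum to 56; max(0, 71 - 56) = 15.
Resident 5: others sum to 51; max(0, 71 - 51) = 20.
Total collected = 17 + 0 + 4 + 15 + 20 = 56.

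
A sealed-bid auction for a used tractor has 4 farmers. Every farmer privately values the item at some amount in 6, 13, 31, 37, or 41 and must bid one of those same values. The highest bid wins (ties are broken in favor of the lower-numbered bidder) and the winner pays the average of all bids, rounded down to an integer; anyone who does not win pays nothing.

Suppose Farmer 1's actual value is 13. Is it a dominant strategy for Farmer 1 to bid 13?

Consider the case where Farmer 2 bids 6, Farmer 3 bids 6 and Farmer 4 bids 6.
Truthful bid 13: wins, pays 7, utility 13 - 7 = 6.
Bid 6 instead: wins, pays 6, utility 13 - 6 = 7.
Since 7 > 6, bidding 6 is strictly better here, so truthful bidding is not dominant.

No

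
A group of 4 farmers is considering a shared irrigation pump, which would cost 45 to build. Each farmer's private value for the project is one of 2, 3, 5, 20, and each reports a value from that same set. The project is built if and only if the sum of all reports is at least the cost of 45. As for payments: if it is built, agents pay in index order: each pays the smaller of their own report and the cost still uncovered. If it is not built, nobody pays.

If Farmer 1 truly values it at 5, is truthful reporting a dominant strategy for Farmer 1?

Consider the case where Farmer 2 reports 2, Farmer 3 reports 20 and Farmer 4 reports 20.
Truthful report 5: project built, pays 5, utility 5 - 5 = 0.
Report 3 instead: project built, pays 3, utility 5 - 3 = 2.
Since 2 > 0, reporting 3 is strictly better here, so truthful reporting is not dominant.

No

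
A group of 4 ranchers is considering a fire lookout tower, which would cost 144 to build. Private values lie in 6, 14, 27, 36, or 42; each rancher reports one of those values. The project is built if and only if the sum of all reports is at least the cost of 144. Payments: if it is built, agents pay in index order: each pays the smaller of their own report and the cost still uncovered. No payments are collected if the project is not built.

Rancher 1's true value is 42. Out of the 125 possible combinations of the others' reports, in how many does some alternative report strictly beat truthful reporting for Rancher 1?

Others report (27, 42, 42): truth gives 0; report 36 gives 6 > 0. Violating.
Others report (36, 36, 36): truth gives 0; report 36 gives 6 > 0. Violating.
Others report (36, 36, 42): truth gives 0; report 36 gives 6 > 0. Violating.
Others report (36, 42, 36): truth gives 0; report 36 gives 6 > 0. Violating.
Others report (6, 6, 6): truth gives 0; no alternative beats it.
Others report (6, 6, 14): truth gives 0; no alternative beats it.
(Checking all 125 profiles: 11 have a profitable deviation, 114 do not.)

11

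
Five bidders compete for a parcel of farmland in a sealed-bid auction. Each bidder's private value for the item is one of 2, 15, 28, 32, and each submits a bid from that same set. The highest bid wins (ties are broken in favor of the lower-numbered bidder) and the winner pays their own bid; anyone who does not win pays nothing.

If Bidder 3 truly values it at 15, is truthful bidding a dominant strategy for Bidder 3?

Check each profile of the others' bids and compare truth against every alternative bid.
Others bid (2, 2, 2, 2): truth gives 0, best alternative gives 0.
Others bid (2, 2, 2, 15): truth gives 0, best alternative gives 0.
Others bid (2, 2, 2, 28): truth gives 0, best alternative gives 0.
Others bid (2, 2, 2, 32): truth gives 0, best alternative gives 0.
Others bid (2, 2, 15, 2): truth gives 0, best alternative gives 0.
Others bid (2, 2, 15, 15): truth gives 0, best alternative gives 0.
(Remaining 250 profiles checked similarly; truth is weakly best in each.)
In every case the truthful bid is at least as good as any alternative, so it is a dominant strategy.

Yes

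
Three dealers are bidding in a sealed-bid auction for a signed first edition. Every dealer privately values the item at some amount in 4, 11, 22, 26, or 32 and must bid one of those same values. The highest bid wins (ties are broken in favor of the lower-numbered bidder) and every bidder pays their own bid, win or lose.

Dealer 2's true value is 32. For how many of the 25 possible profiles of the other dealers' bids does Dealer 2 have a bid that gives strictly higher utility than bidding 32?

Others bid (4, 4): truth gives 0; bid 11 gives 21 > 0. Violating.
Others bid (4, 11): truth gives 0; bid 11 gives 21 > 0. Violating.
Others bid (4, 22): truth gives 0; bid 22 gives 10 > 0. Violating.
Others bid (4, 26): truth gives 0; bid 26 gives 6 > 0. Violating.
Others bid (4, 32): truth gives 0; no alternative beats it.
Others bid (11, 32): truth gives 0; no alternative beats it.
(Checking all 25 profiles: 17 have a profitable deviation, 8 do not.)

17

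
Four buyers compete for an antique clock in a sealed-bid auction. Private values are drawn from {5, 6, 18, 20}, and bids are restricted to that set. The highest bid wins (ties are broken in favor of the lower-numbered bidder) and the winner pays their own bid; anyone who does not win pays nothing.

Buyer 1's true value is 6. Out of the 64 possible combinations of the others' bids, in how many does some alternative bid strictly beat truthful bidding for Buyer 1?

1

Others bid (5, 5, 5): truth gives 0; bid 5 gives 1 > 0. Violating.
Others bid (5, 5, 6): truth gives 0; no alternative beats it.
Others bid (5, 5, 18): truth gives 0; no alternative beats it.
(Checking all 64 profiles: 1 has a profitable deviation, 63 do not.)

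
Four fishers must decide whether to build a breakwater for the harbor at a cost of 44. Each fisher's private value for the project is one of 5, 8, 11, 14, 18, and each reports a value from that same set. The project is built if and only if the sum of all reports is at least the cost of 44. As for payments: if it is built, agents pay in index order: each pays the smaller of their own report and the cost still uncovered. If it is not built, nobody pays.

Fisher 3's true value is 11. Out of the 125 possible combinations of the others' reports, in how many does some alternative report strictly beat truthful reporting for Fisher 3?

Others report (5, 14, 18): truth gives 0; report 8 gives 3 > 0. Violating.
Others report (5, 18, 14): truth gives 0; report 8 gives 3 > 0. Violating.
Others report (5, 18, 18): truth gives 0; report 5 gives 6 > 0. Violating.
Others report (8, 11, 18): truth gives 0; report 8 gives 3 > 0. Violating.
Others report (5, 5, 5): truth gives 0; no alternative beats it.
Others report (5, 5, 8): truth gives 0; no alternative beats it.
(Checking all 125 profiles: 53 have a profitable deviation, 72 do not.)

53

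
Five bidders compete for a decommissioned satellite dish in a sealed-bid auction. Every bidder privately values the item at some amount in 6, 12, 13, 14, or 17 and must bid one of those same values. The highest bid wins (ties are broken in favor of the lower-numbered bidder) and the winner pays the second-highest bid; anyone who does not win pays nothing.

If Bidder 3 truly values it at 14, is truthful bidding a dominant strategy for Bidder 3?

Check each profile of the others' bids and compare truth against every alternative bid.
Others bid (6, 6, 6, 6): truth gives 8, best alternative gives 8.
Others bid (6, 6, 6, 12): truth gives 2, best alternative gives 2.
Others bid (6, 6, 12, 6): truth gives 2, best alternative gives 2.
Others bid (6, 6, 12, 12): truth gives 2, best alternative gives 2.
Others bid (6, 12, 6, 6): truth gives 2, best alternative gives 2.
Others bid (6, 12, 6, 12): truth gives 2, best alternative gives 2.
(Remaining 619 profiles checked similarly; truth is weakly best in each.)
In every case the truthful bid is at least as good as any alternative, so it is a dominant strategy.

Yes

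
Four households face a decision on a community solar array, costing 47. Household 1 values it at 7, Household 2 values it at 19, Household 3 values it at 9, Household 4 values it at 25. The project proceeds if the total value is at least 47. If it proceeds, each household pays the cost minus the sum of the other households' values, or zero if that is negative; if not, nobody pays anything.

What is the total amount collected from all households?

Total value 60 ≥ cost 47, so it is built.
Household 1: others sum to 53; max(0, 47 - 53) = 0.
Household 2: others sum to 41; max(0, 47 - 41) = 6.
Household 3: others sum to 51; max(0, 47 - 51) = 0.
Household 4: others sum to 35; max(0, 47 - 35) = 12.
Total collected = 0 + 6 + 0 + 12 = 18.

18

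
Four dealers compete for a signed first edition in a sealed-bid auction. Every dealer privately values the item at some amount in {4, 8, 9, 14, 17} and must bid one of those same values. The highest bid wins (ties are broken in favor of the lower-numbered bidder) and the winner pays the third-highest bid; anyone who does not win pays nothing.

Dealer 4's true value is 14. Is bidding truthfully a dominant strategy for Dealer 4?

No

Consider the case where Dealer 1 bids 4, Dealer 2 bids 4 and Dealer 3 bids 14.
Truthful bid 14: loses, pays 0, utility 0.
Bid 17 instead: wins, pays 4, utility 14 - 4 = 10.
Since 10 > 0, bidding 17 is strictly better here, so truthful bidding is not dominant.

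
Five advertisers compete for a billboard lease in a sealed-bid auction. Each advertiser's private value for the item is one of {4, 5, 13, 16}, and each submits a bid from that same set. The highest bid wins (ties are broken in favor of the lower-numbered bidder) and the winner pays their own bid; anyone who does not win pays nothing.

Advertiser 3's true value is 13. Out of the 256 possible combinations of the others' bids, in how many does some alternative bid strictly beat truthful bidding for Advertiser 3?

4

Others bid (4, 4, 4, 4): truth gives 0; bid 5 gives 8 > 0. Violating.
Others bid (4, 4, 4, 5): truth gives 0; bid 5 gives 8 > 0. Violating.
Others bid (4, 4, 5, 4): truth gives 0; bid 5 gives 8 > 0. Violating.
Others bid (4, 4, 5, 5): truth gives 0; bid 5 gives 8 > 0. Violating.
Others bid (4, 4, 4, 13): truth gives 0; no alternative beats it.
Others bid (4, 4, 4, 16): truth gives 0; no alternative beats it.
(Checking all 256 profiles: 4 have a profitable deviation, 252 do not.)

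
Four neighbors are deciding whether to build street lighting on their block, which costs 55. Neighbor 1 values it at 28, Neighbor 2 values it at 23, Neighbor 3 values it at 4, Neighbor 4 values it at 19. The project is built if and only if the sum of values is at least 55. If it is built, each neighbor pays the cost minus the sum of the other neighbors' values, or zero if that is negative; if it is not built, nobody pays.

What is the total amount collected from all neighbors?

Total value 74 ≥ cost 55, so it is built.
Neighbor 1: others sum to 46; max(0, 55 - 46) = 9.
Neighbor 2: others sum to 51; max(0, 55 - 51) = 4.
Neighbor 3: others sum to 70; max(0, 55 - 70) = 0.
Neighbor 4: others sum to 55; max(0, 55 - 55) = 0.
Total collected = 9 + 4 + 0 + 0 = 13.

13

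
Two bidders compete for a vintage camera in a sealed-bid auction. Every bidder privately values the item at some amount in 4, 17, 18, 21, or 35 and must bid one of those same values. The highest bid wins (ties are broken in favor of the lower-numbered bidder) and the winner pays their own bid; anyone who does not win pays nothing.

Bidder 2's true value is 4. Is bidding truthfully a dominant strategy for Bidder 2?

Check each profile of the others' bids and compare truth against every alternative bid.
Others bid (4): truth gives 0, best alternative gives -13.
Others bid (17): truth gives 0, best alternative gives 0.
Others bid (18): truth gives 0, best alternative gives 0.
Others bid (21): truth gives 0, best alternative gives 0.
Others bid (35): truth gives 0, best alternative gives 0.
In every case the truthful bid is at least as good as any alternative, so it is a dominant strategy.

Yes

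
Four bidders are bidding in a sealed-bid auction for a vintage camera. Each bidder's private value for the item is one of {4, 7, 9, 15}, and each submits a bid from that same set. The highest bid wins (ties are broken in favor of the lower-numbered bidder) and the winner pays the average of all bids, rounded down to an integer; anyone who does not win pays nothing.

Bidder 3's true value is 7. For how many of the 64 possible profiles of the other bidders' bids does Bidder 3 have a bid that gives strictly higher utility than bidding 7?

6

Others bid (4, 4, 9): truth gives 0; bid 9 gives 1 > 0. Violating.
Others bid (4, 7, 4): truth gives 0; bid 9 gives 1 > 0. Violating.
Others bid (4, 7, 7): truth gives 0; bid 9 gives 1 > 0. Violating.
Others bid (7, 4, 4): truth gives 0; bid 9 gives 1 > 0. Violating.
Others bid (4, 4, 4): truth gives 3; no alternative beats it.
Others bid (4, 4, 7): truth gives 2; no alternative beats it.
(Checking all 64 profiles: 6 have a profitable deviation, 58 do not.)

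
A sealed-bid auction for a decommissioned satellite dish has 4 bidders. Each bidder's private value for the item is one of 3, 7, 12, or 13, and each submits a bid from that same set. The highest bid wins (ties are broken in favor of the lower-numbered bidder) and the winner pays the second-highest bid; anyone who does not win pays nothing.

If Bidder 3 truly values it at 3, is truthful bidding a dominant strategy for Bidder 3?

Check each profile of the others' bids and compare truth against every alternative bid.
Others bid (3, 3, 7): truth gives 0, best alternative gives -4.
Others bid (3, 3, 3): truth gives 0, best alternative gives 0.
Others bid (3, 3, 12): truth gives 0, best alternative gives 0.
Others bid (3, 3, 13): truth gives 0, best alternative gives 0.
Others bid (3, 7, 3): truth gives 0, best alternative gives 0.
Others bid (3, 7, 7): truth gives 0, best alternative gives 0.
(Remaining 58 profiles checked similarly; truth is weakly best in each.)
In every case the truthful bid is at least as good as any alternative, so it is a dominant strategy.

Yes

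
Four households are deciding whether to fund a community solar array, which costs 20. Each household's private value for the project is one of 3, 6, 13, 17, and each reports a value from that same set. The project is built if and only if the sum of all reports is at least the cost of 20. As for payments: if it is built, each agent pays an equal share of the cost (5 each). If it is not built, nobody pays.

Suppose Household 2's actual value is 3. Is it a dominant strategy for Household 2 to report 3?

Yes

Check each profile of the others' reports and compare truth against every alternative report.
Others report (3, 6, 6): truth gives 0, best alternative gives -2.
Others report (6, 3, 6): truth gives 0, best alternative gives -2.
Others report (6, 6, 3): truth gives 0, best alternative gives -2.
Others report (3, 3, 13): truth gives -2, best alternative gives -2.
Others report (3, 3, 17): truth gives -2, best alternative gives -2.
Others report (3, 6, 13): truth gives -2, best alternative gives -2.
(Remaining 58 profiles checked similarly; truth is weakly best in each.)
In every case the truthful report is at least as good as any alternative, so it is a dominant strategy.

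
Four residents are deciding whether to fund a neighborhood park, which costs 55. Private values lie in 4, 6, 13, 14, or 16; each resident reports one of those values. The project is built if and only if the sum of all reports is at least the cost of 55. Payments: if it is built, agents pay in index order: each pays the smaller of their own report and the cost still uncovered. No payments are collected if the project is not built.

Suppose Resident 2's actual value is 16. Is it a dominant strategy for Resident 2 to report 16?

Consider the case where Resident 1 reports 13, Resident 3 reports 13 and Resident 4 reports 16.
Truthful report 16: project built, pays 16, utility 16 - 16 = 0.
Report 13 instead: project built, pays 13, utility 16 - 13 = 3.
Since 3 > 0, reporting 13 is strictly better here, so truthful reporting is not dominant.

No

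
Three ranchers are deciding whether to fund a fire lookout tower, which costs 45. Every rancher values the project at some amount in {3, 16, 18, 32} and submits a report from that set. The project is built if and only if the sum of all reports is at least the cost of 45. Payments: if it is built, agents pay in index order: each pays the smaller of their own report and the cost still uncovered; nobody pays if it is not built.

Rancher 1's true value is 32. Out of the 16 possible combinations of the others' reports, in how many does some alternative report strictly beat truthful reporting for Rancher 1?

11

Others report (3, 32): truth gives 0; report 16 gives 16 > 0. Violating.
Others report (16, 16): truth gives 0; report 16 gives 16 > 0. Violating.
Others report (16, 18): truth gives 0; report 16 gives 16 > 0. Violating.
Others report (16, 32): truth gives 0; report 3 gives 29 > 0. Violating.
Others report (3, 3): truth gives 0; no alternative beats it.
Others report (3, 16): truth gives 0; no alternative beats it.
(Checking all 16 profiles: 11 have a profitable deviation, 5 do not.)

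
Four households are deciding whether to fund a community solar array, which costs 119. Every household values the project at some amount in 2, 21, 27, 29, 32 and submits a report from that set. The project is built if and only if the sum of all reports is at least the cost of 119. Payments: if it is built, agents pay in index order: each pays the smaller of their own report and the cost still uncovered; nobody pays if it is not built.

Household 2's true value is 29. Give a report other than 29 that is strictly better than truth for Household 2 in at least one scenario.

Suppose Household 1 reports 29, Household 3 reports 32 and Household 4 reports 32.
Report 29: project built, pays 29, utility 29 - 29 = 0.
Report 27: project built, pays 27, utility 29 - 27 = 2.
So reporting 27 beats truth here (2 > 0).

27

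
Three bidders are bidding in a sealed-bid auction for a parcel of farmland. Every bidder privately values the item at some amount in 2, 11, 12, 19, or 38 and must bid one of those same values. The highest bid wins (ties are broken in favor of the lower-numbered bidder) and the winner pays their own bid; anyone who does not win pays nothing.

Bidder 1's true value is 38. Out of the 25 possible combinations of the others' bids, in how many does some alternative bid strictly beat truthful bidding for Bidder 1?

16

Others bid (2, 2): truth gives 0; bid 2 gives 36 > 0. Violating.
Others bid (2, 11): truth gives 0; bid 11 gives 27 > 0. Violating.
Others bid (2, 12): truth gives 0; bid 12 gives 26 > 0. Violating.
Others bid (2, 19): truth gives 0; bid 19 gives 19 > 0. Violating.
Others bid (2, 38): truth gives 0; no alternative beats it.
Others bid (11, 38): truth gives 0; no alternative beats it.
(Checking all 25 profiles: 16 have a profitable deviation, 9 do not.)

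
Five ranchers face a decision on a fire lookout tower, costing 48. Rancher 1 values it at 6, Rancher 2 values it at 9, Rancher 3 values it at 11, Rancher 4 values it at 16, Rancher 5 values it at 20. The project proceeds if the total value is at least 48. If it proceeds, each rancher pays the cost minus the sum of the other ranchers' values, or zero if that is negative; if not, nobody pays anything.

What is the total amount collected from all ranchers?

Total value 62 ≥ cost 48, so it is built.
Rancher 1: others sum to 56; max(0, 48 - 56) = 0.
Rancher 2: others sum to 53; max(0, 48 - 53) = 0.
Rancher 3: others sum to 51; max(0, 48 - 51) = 0.
Rancher 4: others sum to 46; max(0, 48 - 46) = 2.
Rancher 5: others sum to 42; max(0, 48 - 42) = 6.
Total collected = 0 + 0 + 0 + 2 + 6 = 8.

8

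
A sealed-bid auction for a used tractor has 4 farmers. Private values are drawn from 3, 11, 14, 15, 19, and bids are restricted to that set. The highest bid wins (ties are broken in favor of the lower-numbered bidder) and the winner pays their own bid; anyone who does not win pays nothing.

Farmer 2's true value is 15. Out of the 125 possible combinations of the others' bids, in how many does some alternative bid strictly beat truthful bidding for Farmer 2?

Others bid (3, 3, 3): truth gives 0; bid 11 gives 4 > 0. Violating.
Others bid (3, 3, 11): truth gives 0; bid 11 gives 4 > 0. Violating.
Others bid (3, 3, 14): truth gives 0; bid 14 gives 1 > 0. Violating.
Others bid (3, 11, 3): truth gives 0; bid 11 gives 4 > 0. Violating.
Others bid (3, 3, 15): truth gives 0; no alternative beats it.
Others bid (3, 3, 19): truth gives 0; no alternative beats it.
(Checking all 125 profiles: 18 have a profitable deviation, 107 do not.)

18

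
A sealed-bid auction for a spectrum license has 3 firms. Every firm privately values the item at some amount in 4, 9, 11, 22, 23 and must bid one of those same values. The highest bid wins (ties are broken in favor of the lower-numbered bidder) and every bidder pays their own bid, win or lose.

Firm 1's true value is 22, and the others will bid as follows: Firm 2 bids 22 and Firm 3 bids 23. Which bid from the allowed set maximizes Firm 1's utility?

Bid 4: loses but pays 4, utility -4.
Bid 9: loses but pays 9, utility -9.
Bid 11: loses but pays 11, utility -11.
Bid 22: loses but pays 22, utility -22.
Bid 23: wins, pays 23, utility 22 - 23 = -1.
The best choice is 23 with utility -1.

23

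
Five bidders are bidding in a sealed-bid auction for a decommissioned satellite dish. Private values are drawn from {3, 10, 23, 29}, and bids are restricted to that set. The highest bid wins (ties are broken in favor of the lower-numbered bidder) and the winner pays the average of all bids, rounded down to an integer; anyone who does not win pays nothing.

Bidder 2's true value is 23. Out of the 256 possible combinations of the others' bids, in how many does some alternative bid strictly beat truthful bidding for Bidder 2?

130

Others bid (3, 3, 3, 3): truth gives 16; bid 10 gives 19 > 16. Violating.
Others bid (3, 3, 3, 10): truth gives 15; bid 10 gives 18 > 15. Violating.
Others bid (3, 3, 3, 29): truth gives 0; bid 29 gives 10 > 0. Violating.
Others bid (3, 3, 10, 3): truth gives 15; bid 10 gives 18 > 15. Violating.
Others bid (3, 3, 3, 23): truth gives 12; no alternative beats it.
Others bid (3, 3, 10, 23): truth gives 11; no alternative beats it.
(Checking all 256 profiles: 130 have a profitable deviation, 126 do not.)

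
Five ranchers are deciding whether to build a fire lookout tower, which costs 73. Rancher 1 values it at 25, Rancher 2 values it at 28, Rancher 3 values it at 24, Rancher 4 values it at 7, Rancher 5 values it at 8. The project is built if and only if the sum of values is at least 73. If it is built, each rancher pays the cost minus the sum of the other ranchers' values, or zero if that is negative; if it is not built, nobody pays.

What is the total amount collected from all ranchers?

Total value 92 ≥ cost 73, so it is built.
Rancher 1: others sum to 67; max(0, 73 - 67) = 6.
Rancher 2: others sum to 64; max(0, 73 - 64) = 9.
Rancher 3: others sum to 68; max(0, 73 - 68) = 5.
Rancher 4: others sum to 85; max(0, 73 - 85) = 0.
Rancher 5: others sum to 84; max(0, 73 - 84) = 0.
Total collected = 6 + 9 + 5 + 0 + 0 = 20.

20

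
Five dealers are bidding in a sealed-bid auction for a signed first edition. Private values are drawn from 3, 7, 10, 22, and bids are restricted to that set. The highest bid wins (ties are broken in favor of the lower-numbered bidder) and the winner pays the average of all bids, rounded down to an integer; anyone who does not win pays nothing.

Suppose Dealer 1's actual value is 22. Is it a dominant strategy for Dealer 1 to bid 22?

Consider the case where Dealer 2 bids 3, Dealer 3 bids 3, Dealer 4 bids 3 and Dealer 5 bids 3.
Truthful bid 22: wins, pays 6, utility 22 - 6 = 16.
Bid 3 instead: wins, pays 3, utility 22 - 3 = 19.
Since 19 > 16, bidding 3 is strictly better here, so truthful bidding is not dominant.

No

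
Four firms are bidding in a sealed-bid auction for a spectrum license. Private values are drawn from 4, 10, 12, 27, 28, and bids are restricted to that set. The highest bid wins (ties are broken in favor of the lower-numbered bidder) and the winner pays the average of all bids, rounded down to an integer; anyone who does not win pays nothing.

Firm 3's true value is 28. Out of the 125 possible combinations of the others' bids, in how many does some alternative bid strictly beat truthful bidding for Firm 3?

20

Others bid (4, 4, 4): truth gives 18; bid 10 gives 23 > 18. Violating.
Others bid (4, 4, 10): truth gives 17; bid 10 gives 21 > 17. Violating.
Others bid (4, 4, 12): truth gives 16; bid 12 gives 20 > 16. Violating.
Others bid (4, 10, 4): truth gives 17; bid 12 gives 21 > 17. Violating.
Others bid (4, 4, 27): truth gives 13; no alternative beats it.
Others bid (4, 4, 28): truth gives 12; no alternative beats it.
(Checking all 125 profiles: 20 have a profitable deviation, 105 do not.)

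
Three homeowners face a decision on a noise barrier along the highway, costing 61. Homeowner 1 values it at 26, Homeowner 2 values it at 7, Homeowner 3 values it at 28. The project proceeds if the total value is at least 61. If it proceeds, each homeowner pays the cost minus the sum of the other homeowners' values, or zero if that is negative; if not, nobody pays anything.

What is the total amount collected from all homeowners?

61

Total value 61 ≥ cost 61, so it is built.
Homeowner 1: others sum to 35; max(0, 61 - 35) = 26.
Homeowner 2: others sum to 54; max(0, 61 - 54) = 7.
Homeowner 3: others sum to 33; max(0, 61 - 33) = 28.
Total collected = 26 + 7 + 28 = 61.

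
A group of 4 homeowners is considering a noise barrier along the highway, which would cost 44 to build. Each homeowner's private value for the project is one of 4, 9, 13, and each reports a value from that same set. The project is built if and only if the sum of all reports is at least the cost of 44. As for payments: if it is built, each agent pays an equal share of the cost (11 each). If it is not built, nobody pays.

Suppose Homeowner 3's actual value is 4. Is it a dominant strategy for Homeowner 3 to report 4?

Check each profile of the others' reports and compare truth against every alternative report.
Others report (9, 13, 13): truth gives 0, best alternative gives -7.
Others report (13, 9, 13): truth gives 0, best alternative gives -7.
Others report (13, 13, 9): truth gives 0, best alternative gives -7.
Others report (13, 13, 13): truth gives 0, best alternative gives -7.
Others report (4, 4, 4): truth gives 0, best alternative gives 0.
Others report (4, 4, 9): truth gives 0, best alternative gives 0.
(Remaining 21 profiles checked similarly; truth is weakly best in each.)
In every case the truthful report is at least as good as any alternative, so it is a dominant strategy.

Yes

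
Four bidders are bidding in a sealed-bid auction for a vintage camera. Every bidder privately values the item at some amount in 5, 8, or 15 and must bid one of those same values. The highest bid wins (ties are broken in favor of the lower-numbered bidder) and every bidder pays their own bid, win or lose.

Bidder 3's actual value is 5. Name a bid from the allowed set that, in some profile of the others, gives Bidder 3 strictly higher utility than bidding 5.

8

Suppose Bidder 1 bids 5, Bidder 2 bids 5 and Bidder 4 bids 5.
Bid 5: loses but pays 5, utility -5.
Bid 8: wins, pays 8, utility 5 - 8 = -3.
So bidding 8 beats truth here (-3 > -5).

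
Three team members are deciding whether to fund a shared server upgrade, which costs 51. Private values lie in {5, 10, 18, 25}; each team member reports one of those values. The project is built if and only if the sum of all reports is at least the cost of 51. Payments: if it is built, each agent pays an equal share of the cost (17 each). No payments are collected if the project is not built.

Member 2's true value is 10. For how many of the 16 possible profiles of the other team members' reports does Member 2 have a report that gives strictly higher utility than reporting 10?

2

Others report (18, 25): truth gives -7; report 5 gives 0 > -7. Violating.
Others report (25, 18): truth gives -7; report 5 gives 0 > -7. Violating.
Others report (5, 5): truth gives 0; no alternative beats it.
Others report (5, 10): truth gives 0; no alternative beats it.
(Checking all 16 profiles: 2 have a profitable deviation, 14 do not.)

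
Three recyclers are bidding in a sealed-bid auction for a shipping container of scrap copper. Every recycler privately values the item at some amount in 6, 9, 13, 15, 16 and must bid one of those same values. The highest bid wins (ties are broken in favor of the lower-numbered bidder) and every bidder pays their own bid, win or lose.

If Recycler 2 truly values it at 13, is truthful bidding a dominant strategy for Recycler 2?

Consider the case where Recycler 1 bids 6 and Recycler 3 bids 6.
Truthful bid 13: wins, pays 13, utility 13 - 13 = 0.
Bid 9 instead: wins, pays 9, utility 13 - 9 = 4.
Since 4 > 0, bidding 9 is strictly better here, so truthful bidding is not dominant.

No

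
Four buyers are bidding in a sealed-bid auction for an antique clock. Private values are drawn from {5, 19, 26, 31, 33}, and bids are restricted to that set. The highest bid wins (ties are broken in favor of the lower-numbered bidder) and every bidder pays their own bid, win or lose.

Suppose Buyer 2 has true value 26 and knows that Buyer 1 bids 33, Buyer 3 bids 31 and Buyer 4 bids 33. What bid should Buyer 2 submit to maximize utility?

5

Bid 5: loses but pays 5, utility -5.
Bid 19: loses but pays 19, utility -19.
Bid 26: loses but pays 26, utility -26.
Bid 31: loses but pays 31, utility -31.
Bid 33: loses but pays 33, utility -33.
The best choice is 5 with utility -5.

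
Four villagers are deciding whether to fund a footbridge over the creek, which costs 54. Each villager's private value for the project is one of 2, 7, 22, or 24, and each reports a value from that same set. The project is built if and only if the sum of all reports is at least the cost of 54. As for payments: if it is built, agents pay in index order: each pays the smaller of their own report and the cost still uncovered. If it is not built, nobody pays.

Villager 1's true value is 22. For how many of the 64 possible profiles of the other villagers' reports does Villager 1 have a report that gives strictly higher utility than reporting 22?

Others report (2, 22, 24): truth gives 0; report 7 gives 15 > 0. Violating.
Others report (2, 24, 22): truth gives 0; report 7 gives 15 > 0. Violating.
Others report (2, 24, 24): truth gives 0; report 7 gives 15 > 0. Violating.
Others report (7, 22, 22): truth gives 0; report 7 gives 15 > 0. Violating.
Others report (2, 2, 2): truth gives 0; no alternative beats it.
Others report (2, 2, 7): truth gives 0; no alternative beats it.
(Checking all 64 profiles: 29 have a profitable deviation, 35 do not.)

29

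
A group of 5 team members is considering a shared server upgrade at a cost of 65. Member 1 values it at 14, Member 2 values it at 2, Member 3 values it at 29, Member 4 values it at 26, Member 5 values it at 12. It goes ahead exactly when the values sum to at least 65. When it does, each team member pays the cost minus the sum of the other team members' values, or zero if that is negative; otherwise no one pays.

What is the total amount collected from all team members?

19

Total value 83 ≥ cost 65, so it is built.
Member 1: others sum to 69; max(0, 65 - 69) = 0.
Member 2: others sum to 81; max(0, 65 - 81) = 0.
Member 3: others sum to 54; max(0, 65 - 54) = 11.
Member 4: others sum to 57; max(0, 65 - 57) = 8.
Member 5: others sum to 71; max(0, 65 - 71) = 0.
Total collected = 0 + 0 + 11 + 8 + 0 = 19.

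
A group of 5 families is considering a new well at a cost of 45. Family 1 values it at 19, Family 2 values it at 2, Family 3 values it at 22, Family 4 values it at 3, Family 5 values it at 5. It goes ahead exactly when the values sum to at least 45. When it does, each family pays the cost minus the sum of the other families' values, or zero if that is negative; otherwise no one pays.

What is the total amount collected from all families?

29

Total value 51 ≥ cost 45, so it is built.
Family 1: others sum to 32; max(0, 45 - 32) = 13.
Family 2: others sum to 49; max(0, 45 - 49) = 0.
Family 3: others sum to 29; max(0, 45 - 29) = 16.
Family 4: others sum to 48; max(0, 45 - 48) = 0.
Family 5: others sum to 46; max(0, 45 - 46) = 0.
Total collected = 13 + 0 + 16 + 0 + 0 = 29.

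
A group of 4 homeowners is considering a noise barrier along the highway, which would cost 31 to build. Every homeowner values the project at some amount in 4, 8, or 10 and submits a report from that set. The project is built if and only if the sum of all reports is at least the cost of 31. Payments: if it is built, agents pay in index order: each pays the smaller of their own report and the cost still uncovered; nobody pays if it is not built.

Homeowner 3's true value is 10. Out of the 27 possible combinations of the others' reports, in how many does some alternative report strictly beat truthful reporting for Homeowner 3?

11

Others report (4, 10, 10): truth gives 0; report 8 gives 2 > 0. Violating.
Others report (8, 8, 8): truth gives 0; report 8 gives 2 > 0. Violating.
Others report (8, 8, 10): truth gives 0; report 8 gives 2 > 0. Violating.
Others report (8, 10, 8): truth gives 0; report 8 gives 2 > 0. Violating.
Others report (4, 4, 4): truth gives 0; no alternative beats it.
Others report (4, 4, 8): truth gives 0; no alternative beats it.
(Checking all 27 profiles: 11 have a profitable deviation, 16 do not.)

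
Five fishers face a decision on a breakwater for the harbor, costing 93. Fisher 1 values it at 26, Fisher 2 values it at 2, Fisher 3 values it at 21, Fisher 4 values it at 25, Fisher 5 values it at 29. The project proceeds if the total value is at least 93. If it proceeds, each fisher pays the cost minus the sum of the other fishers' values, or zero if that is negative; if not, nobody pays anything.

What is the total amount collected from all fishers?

61

Total value 103 ≥ cost 93, so it is built.
Fisher 1: others sum to 77; max(0, 93 - 77) = 16.
Fisher 2: others sum to 101; max(0, 93 - 101) = 0.
Fisher 3: others sum to 82; max(0, 93 - 82) = 11.
Fisher 4: others sum to 78; max(0, 93 - 78) = 15.
Fisher 5: others sum to 74; max(0, 93 - 74) = 19.
Total collected = 16 + 0 + 11 + 15 + 19 = 61.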